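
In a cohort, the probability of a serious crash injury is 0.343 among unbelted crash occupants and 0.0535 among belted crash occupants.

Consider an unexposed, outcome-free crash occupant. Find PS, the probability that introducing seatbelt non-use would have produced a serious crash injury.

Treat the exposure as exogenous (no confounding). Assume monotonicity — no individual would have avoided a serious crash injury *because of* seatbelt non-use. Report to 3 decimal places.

Let p₁ = 0.343, p₀ = 0.0535.
Under exogeneity and monotonicity, PS = (p₁ − p₀) / (1 − p₀).
PS = (0.343 − 0.0535) / (1 − 0.0535) = 0.2895 / 0.9465 ≈ 0.3059

PS ≈ 0.306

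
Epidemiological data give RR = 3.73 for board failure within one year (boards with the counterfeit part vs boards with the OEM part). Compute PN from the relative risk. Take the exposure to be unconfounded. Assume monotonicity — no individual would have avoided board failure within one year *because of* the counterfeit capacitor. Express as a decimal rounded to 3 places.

PN ≈ 0.732

Under exogeneity and monotonicity, PN = (RR − 1) / RR = 1 − 1/RR.
PN = (3.73 − 1) / 3.73 = 2.73 / 3.73 ≈ 0.7319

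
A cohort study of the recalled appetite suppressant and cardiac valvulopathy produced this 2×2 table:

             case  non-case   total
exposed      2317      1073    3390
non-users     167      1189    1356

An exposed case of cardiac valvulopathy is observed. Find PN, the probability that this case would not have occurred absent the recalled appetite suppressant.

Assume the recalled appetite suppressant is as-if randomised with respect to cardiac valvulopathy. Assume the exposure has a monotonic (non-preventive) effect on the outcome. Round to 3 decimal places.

p₁ = P(outcome | exposed) = 2317/3390 = 0.68348
p₀ = P(outcome | unexposed) = 167/1356 = 0.12316
Under exogeneity and monotonicity, PN = (p₁ − p₀) / p₁.
PN = (0.68348 − 0.12316) / 0.68348 = 0.56032 / 0.68348 ≈ 0.8198

PN ≈ 0.820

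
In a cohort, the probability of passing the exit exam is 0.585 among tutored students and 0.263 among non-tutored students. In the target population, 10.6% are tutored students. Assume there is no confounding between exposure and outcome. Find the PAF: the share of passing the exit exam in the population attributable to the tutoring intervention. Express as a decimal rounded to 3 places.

Let p₁ = 0.585, p₀ = 0.263.
Overall risk P(Y=1) = π·p₁ + (1−π)·p₀ = 0.106×0.585 + 0.894×0.263 = 0.29713.
Under exogeneity, PAF = [P(Y=1) − p₀] / P(Y=1).
PAF = (0.29713 − 0.263) / 0.29713 ≈ 0.1149

PAF ≈ 0.115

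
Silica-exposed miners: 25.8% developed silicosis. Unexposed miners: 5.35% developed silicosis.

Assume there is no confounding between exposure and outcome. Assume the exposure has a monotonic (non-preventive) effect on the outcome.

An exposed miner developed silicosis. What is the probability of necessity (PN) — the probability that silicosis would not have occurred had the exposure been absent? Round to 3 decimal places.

p₁ = 0.258, p₀ = 0.0535.
Under exogeneity and monotonicity, PN = (p₁ − p₀) / p₁.
PN = (0.258 − 0.0535) / 0.258 = 0.2045 / 0.258 ≈ 0.7926

PN ≈ 0.793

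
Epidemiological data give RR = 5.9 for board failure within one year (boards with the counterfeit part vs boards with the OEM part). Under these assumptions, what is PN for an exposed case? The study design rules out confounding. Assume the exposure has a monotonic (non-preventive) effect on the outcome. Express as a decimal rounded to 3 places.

Under exogeneity and monotonicity, PN = (RR − 1) / RR = 1 − 1/RR.
PN = (5.9 − 1) / 5.9 = 4.9 / 5.9 ≈ 0.8305

PN ≈ 0.831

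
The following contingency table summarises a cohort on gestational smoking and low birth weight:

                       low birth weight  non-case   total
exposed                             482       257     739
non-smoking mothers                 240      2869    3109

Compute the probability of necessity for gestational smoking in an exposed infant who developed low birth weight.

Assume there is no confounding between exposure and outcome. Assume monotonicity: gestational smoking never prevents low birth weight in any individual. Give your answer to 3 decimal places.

PN ≈ 0.882

p₁ = P(outcome | exposed) = 482/739 = 0.65223
p₀ = P(outcome | unexposed) = 240/3109 = 0.077195
Under exogeneity and monotonicity, PN = (p₁ − p₀)/p₁.
PN = (0.65223 − 0.077195) / 0.65223 ≈ 0.8816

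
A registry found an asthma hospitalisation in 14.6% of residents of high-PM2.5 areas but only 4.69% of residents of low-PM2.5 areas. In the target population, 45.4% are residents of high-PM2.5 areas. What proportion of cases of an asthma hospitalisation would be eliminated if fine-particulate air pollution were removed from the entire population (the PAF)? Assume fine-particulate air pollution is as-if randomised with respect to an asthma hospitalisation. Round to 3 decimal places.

p₁ = 0.146, p₀ = 0.0469.
Overall risk P(Y=1) = π·p₁ + (1−π)·p₀ = 0.454×0.146 + 0.546×0.0469 = 0.091891.
Under exogeneity, PAF = [P(Y=1) − p₀] / P(Y=1).
PAF = (0.091891 − 0.0469) / 0.091891 ≈ 0.4896

PAF ≈ 0.490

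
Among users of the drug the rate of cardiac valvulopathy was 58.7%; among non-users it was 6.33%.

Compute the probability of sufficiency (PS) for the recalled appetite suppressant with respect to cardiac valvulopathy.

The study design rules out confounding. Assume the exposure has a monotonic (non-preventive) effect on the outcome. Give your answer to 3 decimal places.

p₁ = 0.587, p₀ = 0.0633.
Under exogeneity and monotonicity, PS = (p₁ − p₀) / (1 − p₀).
PS = (0.587 − 0.0633) / (1 − 0.0633) = 0.5237 / 0.9367 ≈ 0.5591

PS ≈ 0.559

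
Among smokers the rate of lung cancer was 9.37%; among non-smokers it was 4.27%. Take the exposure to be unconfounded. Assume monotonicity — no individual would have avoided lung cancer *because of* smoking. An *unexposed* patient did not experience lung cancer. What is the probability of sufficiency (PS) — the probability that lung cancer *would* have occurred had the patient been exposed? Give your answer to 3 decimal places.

PS ≈ 0.053

p₁ = 0.0937, p₀ = 0.0427.
Under exogeneity and monotonicity, PS = (p₁ − p₀) / (1 − p₀).
PS = (0.0937 − 0.0427) / (1 − 0.0427) = 0.051 / 0.9573 ≈ 0.0533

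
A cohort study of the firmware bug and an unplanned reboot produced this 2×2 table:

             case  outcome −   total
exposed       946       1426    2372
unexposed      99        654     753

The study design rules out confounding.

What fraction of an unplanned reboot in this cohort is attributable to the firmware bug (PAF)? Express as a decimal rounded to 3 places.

p₁ = P(outcome | exposed) = 946/2372 = 0.39882
p₀ = P(outcome | unexposed) = 99/753 = 0.13147
Exposure prevalence π = 2372/3125 = 0.75904; overall risk P(Y=1) = 0.3344.
Under exogeneity, PAF = [P(Y=1) − p₀]/P(Y=1).
PAF = (0.3344 − 0.13147) / 0.3344 ≈ 0.6068

PAF ≈ 0.607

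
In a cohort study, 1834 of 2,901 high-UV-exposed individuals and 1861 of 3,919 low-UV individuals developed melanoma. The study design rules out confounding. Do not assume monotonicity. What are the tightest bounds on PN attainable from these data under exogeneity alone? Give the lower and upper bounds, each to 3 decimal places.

0.249 ≤ PN ≤ 0.831

p₁ = P(outcome | exposed) = 1834/2901 = 0.6322
p₀ = P(outcome | unexposed) = 1861/3919 = 0.47487
Under exogeneity alone the bounds on PN are max{0,(p₁−p₀)/p₁} ≤ PN ≤ min{1,(1−p₀)/p₁}.
  lower = (p₁ − p₀)/p₁ = 0.15733 / 0.6322 ≈ 0.2489
  upper = min{1, (1 − p₀)/p₁} = 0.52513 / 0.6322 ≈ 0.8307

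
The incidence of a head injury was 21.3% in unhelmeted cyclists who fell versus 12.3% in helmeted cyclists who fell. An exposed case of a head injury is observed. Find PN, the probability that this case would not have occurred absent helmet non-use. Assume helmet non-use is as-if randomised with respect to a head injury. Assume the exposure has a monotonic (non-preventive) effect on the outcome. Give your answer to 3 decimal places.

p₁ = 0.213, p₀ = 0.123.
Under exogeneity and monotonicity, PN = (p₁ − p₀) / p₁.
PN = (0.213 − 0.123) / 0.213 = 0.09 / 0.213 ≈ 0.4225

PN ≈ 0.423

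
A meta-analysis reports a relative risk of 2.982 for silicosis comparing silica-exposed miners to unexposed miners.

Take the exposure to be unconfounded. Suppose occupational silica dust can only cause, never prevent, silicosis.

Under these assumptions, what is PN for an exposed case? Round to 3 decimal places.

Under exogeneity and monotonicity, PN = (RR − 1) / RR = 1 − 1/RR.
PN = (2.982 − 1) / 2.982 = 1.982 / 2.982 ≈ 0.6647

PN ≈ 0.665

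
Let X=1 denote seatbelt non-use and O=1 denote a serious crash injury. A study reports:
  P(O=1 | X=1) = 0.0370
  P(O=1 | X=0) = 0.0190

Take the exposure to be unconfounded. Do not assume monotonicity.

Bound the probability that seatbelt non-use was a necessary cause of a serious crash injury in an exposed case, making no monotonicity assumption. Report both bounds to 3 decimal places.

0.486 ≤ PN ≤ 1.000

Let p₁ = 0.037, p₀ = 0.019.
Under exogeneity alone the bounds on PN are max{0,(p₁−p₀)/p₁} ≤ PN ≤ min{1,(1−p₀)/p₁}.
  lower = (p₁ − p₀)/p₁ = 0.018 / 0.037 ≈ 0.4865
  upper = min{1, (1 − p₀)/p₁} = 0.981 / 0.037 ≈ 26.5135 → capped at 1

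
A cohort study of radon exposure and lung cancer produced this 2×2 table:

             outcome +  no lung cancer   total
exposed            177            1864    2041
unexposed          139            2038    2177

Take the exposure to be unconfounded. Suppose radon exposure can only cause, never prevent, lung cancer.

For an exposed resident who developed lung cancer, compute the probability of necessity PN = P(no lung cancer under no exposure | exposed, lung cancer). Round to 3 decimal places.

PN ≈ 0.264

p₁ = P(outcome | exposed) = 177/2041 = 0.086722
p₀ = P(outcome | unexposed) = 139/2177 = 0.063849
Under exogeneity and monotonicity, PN = (p₁ − p₀)/p₁.
PN = (0.086722 − 0.063849) / 0.086722 ≈ 0.2637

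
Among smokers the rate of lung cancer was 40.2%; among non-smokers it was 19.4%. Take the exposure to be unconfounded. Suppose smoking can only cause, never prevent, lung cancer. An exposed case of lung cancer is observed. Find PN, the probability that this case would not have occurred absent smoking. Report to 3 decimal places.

PN ≈ 0.517

p₁ = 0.402, p₀ = 0.194.
Under exogeneity and monotonicity, PN = (p₁ − p₀) / p₁.
PN = (0.402 − 0.194) / 0.402 = 0.208 / 0.402 ≈ 0.5174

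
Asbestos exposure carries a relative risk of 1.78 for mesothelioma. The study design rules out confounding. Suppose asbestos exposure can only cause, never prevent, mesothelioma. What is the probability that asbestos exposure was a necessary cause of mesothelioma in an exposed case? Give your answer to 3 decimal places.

Under exogeneity and monotonicity, PN = (RR − 1) / RR = 1 − 1/RR.
PN = (1.78 − 1) / 1.78 = 0.78 / 1.78 ≈ 0.4382

PN ≈ 0.438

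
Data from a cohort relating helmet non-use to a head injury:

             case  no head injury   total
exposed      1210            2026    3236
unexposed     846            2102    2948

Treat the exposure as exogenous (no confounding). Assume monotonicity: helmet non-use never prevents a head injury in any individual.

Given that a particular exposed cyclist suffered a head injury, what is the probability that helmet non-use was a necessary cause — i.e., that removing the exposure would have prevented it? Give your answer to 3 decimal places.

PN ≈ 0.233

p₁ = P(outcome | exposed) = 1210/3236 = 0.37392
p₀ = P(outcome | unexposed) = 846/2948 = 0.28697
Under exogeneity and monotonicity, PN = (p₁ − p₀)/p₁.
PN = (0.37392 − 0.28697) / 0.37392 ≈ 0.2325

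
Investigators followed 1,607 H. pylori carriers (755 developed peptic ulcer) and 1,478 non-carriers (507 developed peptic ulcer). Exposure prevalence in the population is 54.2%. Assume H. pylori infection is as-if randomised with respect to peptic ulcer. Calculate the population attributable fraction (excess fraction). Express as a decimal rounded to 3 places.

PAF ≈ 0.167

p₁ = P(outcome | exposed) = 755/1607 = 0.46982
p₀ = P(outcome | unexposed) = 507/1478 = 0.34303
Overall risk P(Y=1) = π·p₁ + (1−π)·p₀ = 0.542×0.46982 + 0.458×0.34303 = 0.41175.
Under exogeneity, PAF = [P(Y=1) − p₀] / P(Y=1).
PAF = (0.41175 − 0.34303) / 0.41175 ≈ 0.1669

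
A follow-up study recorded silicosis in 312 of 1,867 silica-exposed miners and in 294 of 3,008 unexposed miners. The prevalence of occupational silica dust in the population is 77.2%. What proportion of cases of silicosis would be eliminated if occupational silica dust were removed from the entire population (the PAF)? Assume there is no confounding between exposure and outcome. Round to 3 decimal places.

p₁ = P(outcome | exposed) = 312/1867 = 0.16711
p₀ = P(outcome | unexposed) = 294/3008 = 0.097739
Overall risk P(Y=1) = π·p₁ + (1−π)·p₀ = 0.772×0.16711 + 0.228×0.097739 = 0.1513.
Under exogeneity, PAF = [P(Y=1) − p₀] / P(Y=1).
PAF = (0.1513 − 0.097739) / 0.1513 ≈ 0.3540

PAF ≈ 0.354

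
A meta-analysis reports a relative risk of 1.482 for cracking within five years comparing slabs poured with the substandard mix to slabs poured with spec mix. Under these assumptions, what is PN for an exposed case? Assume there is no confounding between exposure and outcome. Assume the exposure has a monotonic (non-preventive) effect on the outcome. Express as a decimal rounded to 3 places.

Under exogeneity and monotonicity, PN = (RR − 1) / RR = 1 − 1/RR.
PN = (1.482 − 1) / 1.482 = 0.482 / 1.482 ≈ 0.3252

PN ≈ 0.325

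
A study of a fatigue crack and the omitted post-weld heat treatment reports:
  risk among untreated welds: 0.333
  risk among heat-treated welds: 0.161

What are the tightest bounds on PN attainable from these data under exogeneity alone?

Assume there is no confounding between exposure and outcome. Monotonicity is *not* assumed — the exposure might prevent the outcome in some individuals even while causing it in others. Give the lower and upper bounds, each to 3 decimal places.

0.517 ≤ PN ≤ 1.000

Let p₁ = 0.333, p₀ = 0.161.
Under exogeneity alone the bounds on PN are max{0,(p₁−p₀)/p₁} ≤ PN ≤ min{1,(1−p₀)/p₁}.
  lower = (p₁ − p₀)/p₁ = 0.172 / 0.333 ≈ 0.5165
  upper = min{1, (1 − p₀)/p₁} = 0.839 / 0.333 ≈ 2.5195 → capped at 1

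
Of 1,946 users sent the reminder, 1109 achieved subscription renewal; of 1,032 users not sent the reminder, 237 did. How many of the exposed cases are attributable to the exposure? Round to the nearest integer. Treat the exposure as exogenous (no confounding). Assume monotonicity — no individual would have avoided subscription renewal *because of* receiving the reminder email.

about 662 cases

p₁ = P(outcome | exposed) = 1109/1946 = 0.56989
p₀ = P(outcome | unexposed) = 237/1032 = 0.22965
PN = (p₁ − p₀)/p₁ = (0.56989 − 0.22965) / 0.56989 ≈ 0.59702.
Attributable cases ≈ PN × (exposed cases) = 0.59702 × 1109 ≈ 662.10.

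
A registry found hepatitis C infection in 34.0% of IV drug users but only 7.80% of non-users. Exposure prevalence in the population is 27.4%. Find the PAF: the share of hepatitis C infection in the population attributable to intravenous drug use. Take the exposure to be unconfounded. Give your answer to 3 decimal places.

PAF ≈ 0.479

p₁ = 0.34, p₀ = 0.078.
Overall risk P(Y=1) = π·p₁ + (1−π)·p₀ = 0.274×0.34 + 0.726×0.078 = 0.14979.
Under exogeneity, PAF = [P(Y=1) − p₀] / P(Y=1).
PAF = (0.14979 − 0.078) / 0.14979 ≈ 0.4793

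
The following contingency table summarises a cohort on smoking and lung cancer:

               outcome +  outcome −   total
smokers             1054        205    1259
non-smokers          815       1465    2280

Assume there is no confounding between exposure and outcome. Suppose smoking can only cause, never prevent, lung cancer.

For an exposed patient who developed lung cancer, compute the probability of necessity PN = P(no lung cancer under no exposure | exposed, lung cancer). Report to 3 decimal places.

p₁ = P(outcome | exposed) = 1054/1259 = 0.83717
p₀ = P(outcome | unexposed) = 815/2280 = 0.35746
Under exogeneity and monotonicity, PN = (p₁ − p₀)/p₁.
PN = (0.83717 − 0.35746) / 0.83717 ≈ 0.5730

PN ≈ 0.573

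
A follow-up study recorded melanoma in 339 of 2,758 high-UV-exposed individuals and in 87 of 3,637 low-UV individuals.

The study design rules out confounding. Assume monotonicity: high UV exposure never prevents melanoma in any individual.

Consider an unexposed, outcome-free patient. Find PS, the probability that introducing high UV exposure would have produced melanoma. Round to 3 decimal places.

PS ≈ 0.101

p₁ = P(outcome | exposed) = 339/2758 = 0.12292
p₀ = P(outcome | unexposed) = 87/3637 = 0.023921
Under exogeneity and monotonicity, PS = (p₁ − p₀) / (1 − p₀).
PS = (0.12292 − 0.023921) / (1 − 0.023921) = 0.098994 / 0.97608 ≈ 0.1014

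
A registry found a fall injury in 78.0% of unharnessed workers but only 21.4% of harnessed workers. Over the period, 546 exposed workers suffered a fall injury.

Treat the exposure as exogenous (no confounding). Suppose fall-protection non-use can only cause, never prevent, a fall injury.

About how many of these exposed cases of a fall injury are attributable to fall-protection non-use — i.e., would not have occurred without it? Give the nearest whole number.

p₁ = 0.78, p₀ = 0.214.
PN = (p₁ − p₀)/p₁ = (0.78 − 0.214) / 0.78 ≈ 0.72564.
Attributable cases ≈ PN × (exposed cases) = 0.72564 × 546 ≈ 396.20.

about 396 cases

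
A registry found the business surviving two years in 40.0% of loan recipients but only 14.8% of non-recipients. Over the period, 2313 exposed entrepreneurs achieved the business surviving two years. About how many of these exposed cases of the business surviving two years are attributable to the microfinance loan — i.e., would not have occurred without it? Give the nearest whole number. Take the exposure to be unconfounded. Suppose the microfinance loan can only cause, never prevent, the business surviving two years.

p₁ = 0.4, p₀ = 0.148.
PN = (p₁ − p₀)/p₁ = (0.4 − 0.148) / 0.4 ≈ 0.63000.
Attributable cases ≈ PN × (exposed cases) = 0.63000 × 2313 ≈ 1457.19.

about 1457 cases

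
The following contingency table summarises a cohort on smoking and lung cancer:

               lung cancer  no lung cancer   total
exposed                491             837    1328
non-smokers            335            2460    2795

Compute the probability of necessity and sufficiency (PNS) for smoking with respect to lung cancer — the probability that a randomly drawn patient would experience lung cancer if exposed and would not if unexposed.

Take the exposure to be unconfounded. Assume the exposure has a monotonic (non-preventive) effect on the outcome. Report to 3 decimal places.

PNS ≈ 0.250

p₁ = P(outcome | exposed) = 491/1328 = 0.36973
p₀ = P(outcome | unexposed) = 335/2795 = 0.11986
Under exogeneity and monotonicity, PNS = p₁ − p₀.
PNS = 0.36973 − 0.11986 = 0.24987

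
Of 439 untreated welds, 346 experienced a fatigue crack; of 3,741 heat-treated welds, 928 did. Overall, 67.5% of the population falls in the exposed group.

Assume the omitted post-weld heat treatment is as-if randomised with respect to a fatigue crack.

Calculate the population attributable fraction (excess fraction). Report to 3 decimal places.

p₁ = P(outcome | exposed) = 346/439 = 0.78815
p₀ = P(outcome | unexposed) = 928/3741 = 0.24806
Overall risk P(Y=1) = π·p₁ + (1−π)·p₀ = 0.675×0.78815 + 0.325×0.24806 = 0.61262.
Under exogeneity, PAF = [P(Y=1) − p₀] / P(Y=1).
PAF = (0.61262 − 0.24806) / 0.61262 ≈ 0.5951

PAF ≈ 0.595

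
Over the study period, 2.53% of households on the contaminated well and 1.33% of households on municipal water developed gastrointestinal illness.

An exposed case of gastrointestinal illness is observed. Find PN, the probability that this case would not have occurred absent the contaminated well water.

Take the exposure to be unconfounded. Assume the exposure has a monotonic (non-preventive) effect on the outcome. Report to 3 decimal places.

PN ≈ 0.474

p₁ = 0.0253, p₀ = 0.0133.
Under exogeneity and monotonicity, PN = (p₁ − p₀) / p₁.
PN = (0.0253 − 0.0133) / 0.0253 = 0.012 / 0.0253 ≈ 0.4743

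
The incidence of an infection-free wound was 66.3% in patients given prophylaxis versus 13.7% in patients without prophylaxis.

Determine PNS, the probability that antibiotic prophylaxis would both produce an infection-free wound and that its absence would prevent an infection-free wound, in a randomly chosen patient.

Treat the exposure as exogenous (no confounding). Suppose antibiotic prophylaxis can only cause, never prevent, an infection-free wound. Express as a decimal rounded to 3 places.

p₁ = 0.663, p₀ = 0.137.
Under exogeneity and monotonicity, PNS = p₁ − p₀.
PNS = 0.663 − 0.137 = 0.526

PNS ≈ 0.526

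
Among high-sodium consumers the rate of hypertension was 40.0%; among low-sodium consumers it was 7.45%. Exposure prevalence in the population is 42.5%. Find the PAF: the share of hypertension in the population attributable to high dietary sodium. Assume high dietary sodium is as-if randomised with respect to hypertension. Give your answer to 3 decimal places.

p₁ = 0.4, p₀ = 0.0745.
Overall risk P(Y=1) = π·p₁ + (1−π)·p₀ = 0.425×0.4 + 0.575×0.0745 = 0.21284.
Under exogeneity, PAF = [P(Y=1) − p₀] / P(Y=1).
PAF = (0.21284 − 0.0745) / 0.21284 ≈ 0.6500

PAF ≈ 0.650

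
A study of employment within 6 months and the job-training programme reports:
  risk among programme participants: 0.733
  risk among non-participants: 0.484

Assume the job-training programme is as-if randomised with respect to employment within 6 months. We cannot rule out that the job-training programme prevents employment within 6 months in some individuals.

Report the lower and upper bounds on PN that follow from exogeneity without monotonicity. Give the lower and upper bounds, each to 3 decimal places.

0.340 ≤ PN ≤ 0.704

Let p₁ = 0.733, p₀ = 0.484.
Under exogeneity alone the bounds on PN are max{0,(p₁−p₀)/p₁} ≤ PN ≤ min{1,(1−p₀)/p₁}.
  lower = (p₁ − p₀)/p₁ = 0.249 / 0.733 ≈ 0.3397
  upper = min{1, (1 − p₀)/p₁} = 0.516 / 0.733 ≈ 0.7040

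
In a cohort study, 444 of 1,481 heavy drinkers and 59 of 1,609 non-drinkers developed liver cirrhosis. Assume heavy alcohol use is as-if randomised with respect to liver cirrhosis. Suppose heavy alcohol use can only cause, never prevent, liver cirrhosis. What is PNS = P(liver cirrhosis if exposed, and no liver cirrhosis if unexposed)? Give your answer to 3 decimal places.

p₁ = P(outcome | exposed) = 444/1481 = 0.2998
p₀ = P(outcome | unexposed) = 59/1609 = 0.036669
Under exogeneity and monotonicity, PNS = p₁ − p₀.
PNS = 0.2998 − 0.036669 = 0.26313

PNS ≈ 0.263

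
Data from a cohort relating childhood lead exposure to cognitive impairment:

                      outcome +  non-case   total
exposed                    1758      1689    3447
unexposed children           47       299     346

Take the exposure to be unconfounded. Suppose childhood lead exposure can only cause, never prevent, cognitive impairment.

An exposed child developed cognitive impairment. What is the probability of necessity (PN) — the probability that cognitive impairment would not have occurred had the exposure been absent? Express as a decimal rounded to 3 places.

p₁ = P(outcome | exposed) = 1758/3447 = 0.51001
p₀ = P(outcome | unexposed) = 47/346 = 0.13584
Under exogeneity and monotonicity, PN = (p₁ − p₀)/p₁.
PN = (0.51001 − 0.13584) / 0.51001 ≈ 0.7337

PN ≈ 0.734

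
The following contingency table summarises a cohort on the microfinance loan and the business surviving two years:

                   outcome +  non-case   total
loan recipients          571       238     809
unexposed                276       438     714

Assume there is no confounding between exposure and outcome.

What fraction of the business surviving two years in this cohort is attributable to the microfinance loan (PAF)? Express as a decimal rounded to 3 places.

p₁ = P(outcome | exposed) = 571/809 = 0.70581
p₀ = P(outcome | unexposed) = 276/714 = 0.38655
Exposure prevalence π = 809/1523 = 0.53119; overall risk P(Y=1) = 0.55614.
Under exogeneity, PAF = [P(Y=1) − p₀]/P(Y=1).
PAF = (0.55614 − 0.38655) / 0.55614 ≈ 0.3049

PAF ≈ 0.305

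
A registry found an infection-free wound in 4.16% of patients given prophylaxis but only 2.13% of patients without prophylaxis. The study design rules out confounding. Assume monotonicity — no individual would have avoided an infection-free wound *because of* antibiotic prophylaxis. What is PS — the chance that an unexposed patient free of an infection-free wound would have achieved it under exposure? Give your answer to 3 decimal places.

PS ≈ 0.021

p₁ = 0.0416, p₀ = 0.0213.
Under exogeneity and monotonicity, PS = (p₁ − p₀) / (1 − p₀).
PS = (0.0416 − 0.0213) / (1 − 0.0213) = 0.0203 / 0.9787 ≈ 0.0207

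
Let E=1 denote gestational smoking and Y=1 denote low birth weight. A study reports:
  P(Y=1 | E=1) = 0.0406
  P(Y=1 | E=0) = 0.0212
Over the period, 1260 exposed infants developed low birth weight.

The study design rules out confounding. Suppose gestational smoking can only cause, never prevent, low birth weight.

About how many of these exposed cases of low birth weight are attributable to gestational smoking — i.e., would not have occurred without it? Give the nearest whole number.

about 602 cases

Let p₁ = 0.0406, p₀ = 0.0212.
PN = (p₁ − p₀)/p₁ = (0.0406 − 0.0212) / 0.0406 ≈ 0.47783.
Attributable cases ≈ PN × (exposed cases) = 0.47783 × 1260 ≈ 602.07.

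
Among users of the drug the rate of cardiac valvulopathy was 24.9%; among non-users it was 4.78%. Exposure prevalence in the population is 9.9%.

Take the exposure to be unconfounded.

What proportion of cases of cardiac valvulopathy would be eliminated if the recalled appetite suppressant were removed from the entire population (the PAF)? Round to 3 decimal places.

PAF ≈ 0.294

p₁ = 0.249, p₀ = 0.0478.
Overall risk P(Y=1) = π·p₁ + (1−π)·p₀ = 0.099×0.249 + 0.901×0.0478 = 0.067719.
Under exogeneity, PAF = [P(Y=1) − p₀] / P(Y=1).
PAF = (0.067719 − 0.0478) / 0.067719 ≈ 0.2941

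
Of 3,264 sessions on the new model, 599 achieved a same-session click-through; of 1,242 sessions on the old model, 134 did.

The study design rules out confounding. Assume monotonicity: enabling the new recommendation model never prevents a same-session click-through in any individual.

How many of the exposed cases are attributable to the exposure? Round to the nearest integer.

about 247 cases

p₁ = P(outcome | exposed) = 599/3264 = 0.18352
p₀ = P(outcome | unexposed) = 134/1242 = 0.10789
PN = (p₁ − p₀)/p₁ = (0.18352 − 0.10789) / 0.18352 ≈ 0.41210.
Attributable cases ≈ PN × (exposed cases) = 0.41210 × 599 ≈ 246.85.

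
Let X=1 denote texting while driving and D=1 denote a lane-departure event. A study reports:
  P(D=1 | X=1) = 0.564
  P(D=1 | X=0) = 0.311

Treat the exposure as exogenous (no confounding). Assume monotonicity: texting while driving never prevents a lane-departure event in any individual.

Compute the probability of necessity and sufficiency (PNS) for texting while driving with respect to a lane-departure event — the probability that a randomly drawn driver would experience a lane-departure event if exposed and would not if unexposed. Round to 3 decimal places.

PNS ≈ 0.253

Let p₁ = 0.564, p₀ = 0.311.
Under exogeneity and monotonicity, PNS = p₁ − p₀.
PNS = 0.564 − 0.311 = 0.253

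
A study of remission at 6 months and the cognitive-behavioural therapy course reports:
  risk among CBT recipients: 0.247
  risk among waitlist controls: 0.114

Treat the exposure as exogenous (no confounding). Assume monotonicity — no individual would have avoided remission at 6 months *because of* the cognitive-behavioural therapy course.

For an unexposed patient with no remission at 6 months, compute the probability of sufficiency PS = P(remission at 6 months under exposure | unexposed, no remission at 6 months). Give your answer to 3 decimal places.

Let p₁ = 0.247, p₀ = 0.114.
Under exogeneity and monotonicity, PS = (p₁ − p₀) / (1 − p₀).
PS = (0.247 − 0.114) / (1 − 0.114) = 0.133 / 0.886 ≈ 0.1501

PS ≈ 0.150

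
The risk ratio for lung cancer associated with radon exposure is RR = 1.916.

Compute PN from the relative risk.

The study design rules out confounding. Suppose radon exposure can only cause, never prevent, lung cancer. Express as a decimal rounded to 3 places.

Under exogeneity and monotonicity, PN = (RR − 1) / RR = 1 − 1/RR.
PN = (1.916 − 1) / 1.916 = 0.916 / 1.916 ≈ 0.4781

PN ≈ 0.478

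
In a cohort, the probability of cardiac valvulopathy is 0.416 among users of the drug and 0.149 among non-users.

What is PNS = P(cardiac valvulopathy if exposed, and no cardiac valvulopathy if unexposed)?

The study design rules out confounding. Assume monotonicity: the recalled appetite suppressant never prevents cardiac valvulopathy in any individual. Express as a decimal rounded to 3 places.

Let p₁ = 0.416, p₀ = 0.149.
Under exogeneity and monotonicity, PNS = p₁ − p₀.
PNS = 0.416 − 0.149 = 0.267

PNS ≈ 0.267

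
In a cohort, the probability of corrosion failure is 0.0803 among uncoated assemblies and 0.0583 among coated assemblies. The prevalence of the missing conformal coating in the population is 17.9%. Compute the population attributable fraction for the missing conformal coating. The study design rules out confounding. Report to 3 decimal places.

PAF ≈ 0.063

Let p₁ = 0.0803, p₀ = 0.0583.
Overall risk P(Y=1) = π·p₁ + (1−π)·p₀ = 0.179×0.0803 + 0.821×0.0583 = 0.062238.
Under exogeneity, PAF = [P(Y=1) − p₀] / P(Y=1).
PAF = (0.062238 − 0.0583) / 0.062238 ≈ 0.0633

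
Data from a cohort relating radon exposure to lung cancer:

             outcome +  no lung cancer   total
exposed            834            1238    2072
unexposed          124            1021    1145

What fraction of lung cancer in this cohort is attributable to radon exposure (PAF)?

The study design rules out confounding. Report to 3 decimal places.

p₁ = P(outcome | exposed) = 834/2072 = 0.40251
p₀ = P(outcome | unexposed) = 124/1145 = 0.1083
Exposure prevalence π = 2072/3217 = 0.64408; overall risk P(Y=1) = 0.29779.
Under exogeneity, PAF = [P(Y=1) − p₀]/P(Y=1).
PAF = (0.29779 − 0.1083) / 0.29779 ≈ 0.6363

PAF ≈ 0.636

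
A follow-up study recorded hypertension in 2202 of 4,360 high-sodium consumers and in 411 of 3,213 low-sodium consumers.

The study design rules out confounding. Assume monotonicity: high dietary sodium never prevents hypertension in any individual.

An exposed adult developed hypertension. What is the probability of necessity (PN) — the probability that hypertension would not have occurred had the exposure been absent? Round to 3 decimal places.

PN ≈ 0.747

p₁ = P(outcome | exposed) = 2202/4360 = 0.50505
p₀ = P(outcome | unexposed) = 411/3213 = 0.12792
Under exogeneity and monotonicity, PN = (p₁ − p₀) / p₁.
PN = (0.50505 − 0.12792) / 0.50505 = 0.37713 / 0.50505 ≈ 0.7467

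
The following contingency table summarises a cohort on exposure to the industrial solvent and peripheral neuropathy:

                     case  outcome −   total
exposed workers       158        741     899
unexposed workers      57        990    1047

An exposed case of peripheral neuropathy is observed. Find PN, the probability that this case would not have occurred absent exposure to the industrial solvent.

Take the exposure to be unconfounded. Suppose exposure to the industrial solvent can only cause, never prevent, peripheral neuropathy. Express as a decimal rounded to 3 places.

PN ≈ 0.690

p₁ = P(outcome | exposed) = 158/899 = 0.17575
p₀ = P(outcome | unexposed) = 57/1047 = 0.054441
Under exogeneity and monotonicity, PN = (p₁ − p₀)/p₁.
PN = (0.17575 − 0.054441) / 0.17575 ≈ 0.6902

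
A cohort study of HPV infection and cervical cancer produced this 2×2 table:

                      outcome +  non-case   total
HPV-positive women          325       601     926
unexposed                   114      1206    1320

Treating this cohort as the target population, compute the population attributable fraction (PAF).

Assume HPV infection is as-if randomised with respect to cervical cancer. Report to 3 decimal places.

p₁ = P(outcome | exposed) = 325/926 = 0.35097
p₀ = P(outcome | unexposed) = 114/1320 = 0.086364
Exposure prevalence π = 926/2246 = 0.41229; overall risk P(Y=1) = 0.19546.
Under exogeneity, PAF = [P(Y=1) − p₀]/P(Y=1).
PAF = (0.19546 − 0.086364) / 0.19546 ≈ 0.5581

PAF ≈ 0.558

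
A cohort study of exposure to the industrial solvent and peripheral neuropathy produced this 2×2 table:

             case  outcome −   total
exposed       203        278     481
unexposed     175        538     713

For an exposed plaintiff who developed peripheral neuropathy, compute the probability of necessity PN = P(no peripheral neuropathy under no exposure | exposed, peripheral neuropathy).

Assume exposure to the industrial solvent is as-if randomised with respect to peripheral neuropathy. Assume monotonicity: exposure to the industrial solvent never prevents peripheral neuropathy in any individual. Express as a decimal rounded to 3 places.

p₁ = P(outcome | exposed) = 203/481 = 0.42204
p₀ = P(outcome | unexposed) = 175/713 = 0.24544
Under exogeneity and monotonicity, PN = (p₁ − p₀) / p₁.
PN = (0.42204 − 0.24544) / 0.42204 = 0.1766 / 0.42204 ≈ 0.4184

PN ≈ 0.418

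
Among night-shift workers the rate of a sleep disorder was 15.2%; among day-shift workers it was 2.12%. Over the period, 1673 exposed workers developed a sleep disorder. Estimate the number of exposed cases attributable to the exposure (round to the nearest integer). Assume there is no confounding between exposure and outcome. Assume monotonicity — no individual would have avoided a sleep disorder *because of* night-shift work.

about 1440 cases

p₁ = 0.152, p₀ = 0.0212.
PN = (p₁ − p₀)/p₁ = (0.152 − 0.0212) / 0.152 ≈ 0.86053.
Attributable cases ≈ PN × (exposed cases) = 0.86053 × 1673 ≈ 1439.66.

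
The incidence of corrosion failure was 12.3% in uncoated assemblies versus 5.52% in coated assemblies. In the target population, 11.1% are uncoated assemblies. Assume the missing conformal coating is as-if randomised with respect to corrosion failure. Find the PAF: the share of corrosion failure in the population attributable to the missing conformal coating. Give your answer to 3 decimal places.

p₁ = 0.123, p₀ = 0.0552.
Overall risk P(Y=1) = π·p₁ + (1−π)·p₀ = 0.111×0.123 + 0.889×0.0552 = 0.062726.
Under exogeneity, PAF = [P(Y=1) − p₀] / P(Y=1).
PAF = (0.062726 − 0.0552) / 0.062726 ≈ 0.1200

PAF ≈ 0.120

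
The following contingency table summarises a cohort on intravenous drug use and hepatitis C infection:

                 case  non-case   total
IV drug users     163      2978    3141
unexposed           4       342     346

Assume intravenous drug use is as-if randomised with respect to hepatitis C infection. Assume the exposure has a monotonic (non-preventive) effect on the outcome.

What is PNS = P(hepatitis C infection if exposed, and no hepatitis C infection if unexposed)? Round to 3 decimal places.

PNS ≈ 0.040

p₁ = P(outcome | exposed) = 163/3141 = 0.051894
p₀ = P(outcome | unexposed) = 4/346 = 0.011561
Under exogeneity and monotonicity, PNS = p₁ − p₀.
PNS = 0.051894 − 0.011561 = 0.040334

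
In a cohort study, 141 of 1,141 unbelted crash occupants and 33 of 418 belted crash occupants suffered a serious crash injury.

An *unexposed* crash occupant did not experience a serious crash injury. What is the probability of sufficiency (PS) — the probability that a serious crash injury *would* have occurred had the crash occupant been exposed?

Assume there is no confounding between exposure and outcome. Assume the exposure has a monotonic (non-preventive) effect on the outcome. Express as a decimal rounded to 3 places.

PS ≈ 0.048

p₁ = P(outcome | exposed) = 141/1141 = 0.12358
p₀ = P(outcome | unexposed) = 33/418 = 0.078947
Under exogeneity and monotonicity, PS = (p₁ − p₀) / (1 − p₀).
PS = (0.12358 − 0.078947) / (1 − 0.078947) = 0.044628 / 0.92105 ≈ 0.0485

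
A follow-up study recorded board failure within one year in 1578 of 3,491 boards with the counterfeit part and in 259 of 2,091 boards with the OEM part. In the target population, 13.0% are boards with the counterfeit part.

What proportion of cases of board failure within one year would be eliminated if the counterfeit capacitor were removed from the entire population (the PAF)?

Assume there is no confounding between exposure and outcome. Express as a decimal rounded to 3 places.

p₁ = P(outcome | exposed) = 1578/3491 = 0.45202
p₀ = P(outcome | unexposed) = 259/2091 = 0.12386
Overall risk P(Y=1) = π·p₁ + (1−π)·p₀ = 0.13×0.45202 + 0.87×0.12386 = 0.16652.
Under exogeneity, PAF = [P(Y=1) − p₀] / P(Y=1).
PAF = (0.16652 − 0.12386) / 0.16652 ≈ 0.2562

PAF ≈ 0.256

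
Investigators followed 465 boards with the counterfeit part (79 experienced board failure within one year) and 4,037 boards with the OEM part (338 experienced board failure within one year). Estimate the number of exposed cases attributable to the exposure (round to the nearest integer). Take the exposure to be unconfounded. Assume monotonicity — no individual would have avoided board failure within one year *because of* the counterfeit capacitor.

p₁ = P(outcome | exposed) = 79/465 = 0.16989
p₀ = P(outcome | unexposed) = 338/4037 = 0.083726
PN = (p₁ − p₀)/p₁ = (0.16989 − 0.083726) / 0.16989 ≈ 0.50719.
Attributable cases ≈ PN × (exposed cases) = 0.50719 × 79 ≈ 40.07.

about 40 cases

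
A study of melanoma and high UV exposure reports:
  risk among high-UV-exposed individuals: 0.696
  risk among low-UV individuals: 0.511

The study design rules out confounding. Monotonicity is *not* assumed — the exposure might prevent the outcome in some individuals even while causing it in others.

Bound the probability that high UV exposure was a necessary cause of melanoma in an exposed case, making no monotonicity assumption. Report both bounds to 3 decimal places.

Let p₁ = 0.696, p₀ = 0.511.
Under exogeneity alone the bounds on PN are max{0,(p₁−p₀)/p₁} ≤ PN ≤ min{1,(1−p₀)/p₁}.
  lower = (p₁ − p₀)/p₁ = 0.185 / 0.696 ≈ 0.2658
  upper = min{1, (1 − p₀)/p₁} = 0.489 / 0.696 ≈ 0.7026

0.266 ≤ PN ≤ 0.703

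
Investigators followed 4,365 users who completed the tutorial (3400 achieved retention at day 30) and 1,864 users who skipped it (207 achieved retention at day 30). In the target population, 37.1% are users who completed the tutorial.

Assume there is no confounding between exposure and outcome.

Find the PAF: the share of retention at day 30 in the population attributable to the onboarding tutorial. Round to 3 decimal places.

PAF ≈ 0.691

p₁ = P(outcome | exposed) = 3400/4365 = 0.77892
p₀ = P(outcome | unexposed) = 207/1864 = 0.11105
Overall risk P(Y=1) = π·p₁ + (1−π)·p₀ = 0.371×0.77892 + 0.629×0.11105 = 0.35883.
Under exogeneity, PAF = [P(Y=1) − p₀] / P(Y=1).
PAF = (0.35883 − 0.11105) / 0.35883 ≈ 0.6905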